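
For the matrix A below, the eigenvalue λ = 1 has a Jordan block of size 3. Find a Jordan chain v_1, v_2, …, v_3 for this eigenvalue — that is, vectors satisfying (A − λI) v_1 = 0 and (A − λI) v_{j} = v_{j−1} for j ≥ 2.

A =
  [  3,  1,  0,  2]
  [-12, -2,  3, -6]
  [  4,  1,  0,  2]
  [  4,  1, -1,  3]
A Jordan chain for λ = 1 of length 3:
v_1 = (1, -6, 2, 2)ᵀ
v_2 = (1, -3, 1, 1)ᵀ
v_3 = (0, 1, 0, 0)ᵀ

Let N = A − (1)·I. We want v_3 with N^3 v_3 = 0 but N^2 v_3 ≠ 0; then v_{j-1} := N · v_j for j = 3, …, 2.

Pick v_3 = (0, 1, 0, 0)ᵀ.
Then v_2 = N · v_3 = (1, -3, 1, 1)ᵀ.
Then v_1 = N · v_2 = (1, -6, 2, 2)ᵀ.

Sanity check: (A − (1)·I) v_1 = (0, 0, 0, 0)ᵀ = 0. ✓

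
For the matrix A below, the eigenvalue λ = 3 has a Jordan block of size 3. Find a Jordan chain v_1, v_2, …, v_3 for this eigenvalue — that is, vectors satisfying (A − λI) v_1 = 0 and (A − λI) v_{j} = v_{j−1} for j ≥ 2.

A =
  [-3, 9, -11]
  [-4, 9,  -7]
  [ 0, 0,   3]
A Jordan chain for λ = 3 of length 3:
v_1 = (3, 2, 0)ᵀ
v_2 = (-11, -7, 0)ᵀ
v_3 = (0, 0, 1)ᵀ

Let N = A − (3)·I. We want v_3 with N^3 v_3 = 0 but N^2 v_3 ≠ 0; then v_{j-1} := N · v_j for j = 3, …, 2.

Pick v_3 = (0, 0, 1)ᵀ.
Then v_2 = N · v_3 = (-11, -7, 0)ᵀ.
Then v_1 = N · v_2 = (3, 2, 0)ᵀ.

Sanity check: (A − (3)·I) v_1 = (0, 0, 0)ᵀ = 0. ✓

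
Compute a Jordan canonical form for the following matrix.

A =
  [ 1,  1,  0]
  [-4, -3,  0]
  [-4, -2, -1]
J_2(-1) ⊕ J_1(-1)

The characteristic polynomial is
  det(x·I − A) = x^3 + 3*x^2 + 3*x + 1 = (x + 1)^3

Eigenvalues and multiplicities (the geometric multiplicity of λ is n − rank(A − λI), which equals the number of Jordan blocks for λ):
  λ = -1: algebraic multiplicity = 3, geometric multiplicity = 2

Determining the block sizes for each eigenvalue:
  λ = -1: 2 blocks summing to 3 forces exactly one block of size 2 and the rest size 1 → block sizes [2, 1]

Assembling the blocks gives a Jordan form
J =
  [-1,  1,  0]
  [ 0, -1,  0]
  [ 0,  0, -1]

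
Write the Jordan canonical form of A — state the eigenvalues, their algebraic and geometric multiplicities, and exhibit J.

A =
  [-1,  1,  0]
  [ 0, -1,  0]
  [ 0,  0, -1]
J_2(-1) ⊕ J_1(-1)

The characteristic polynomial is
  det(x·I − A) = x^3 + 3*x^2 + 3*x + 1 = (x + 1)^3

Eigenvalues and multiplicities (the geometric multiplicity of λ is n − rank(A − λI), which equals the number of Jordan blocks for λ):
  λ = -1: algebraic multiplicity = 3, geometric multiplicity = 2

Determining the block sizes for each eigenvalue:
  λ = -1: 2 blocks summing to 3 forces exactly one block of size 2 and the rest size 1 → block sizes [2, 1]

Assembling the blocks gives a Jordan form
J =
  [-1,  1,  0]
  [ 0, -1,  0]
  [ 0,  0, -1]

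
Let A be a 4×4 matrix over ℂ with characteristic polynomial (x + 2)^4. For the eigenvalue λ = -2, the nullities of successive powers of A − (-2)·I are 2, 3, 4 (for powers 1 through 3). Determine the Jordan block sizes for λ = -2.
Block sizes for λ = -2: [3, 1]

From the dimensions of kernels of powers, the number of Jordan blocks of size at least j is d_j − d_{j−1} where d_j = dim ker(N^j) (with d_0 = 0). Computing the differences gives [2, 1, 1].
The number of blocks of size exactly k is (#blocks of size ≥ k) − (#blocks of size ≥ k + 1), so the partition is: 1 block(s) of size 1, 1 block(s) of size 3.
In nonincreasing order the block sizes are [3, 1].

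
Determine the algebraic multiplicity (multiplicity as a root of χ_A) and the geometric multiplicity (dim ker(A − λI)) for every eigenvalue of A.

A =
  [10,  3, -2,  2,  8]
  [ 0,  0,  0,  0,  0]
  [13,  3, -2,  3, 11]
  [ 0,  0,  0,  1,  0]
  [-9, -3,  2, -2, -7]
λ = 0: alg = 3, geom = 2; λ = 1: alg = 2, geom = 2

Step 1 — factor the characteristic polynomial to read off the algebraic multiplicities:
  χ_A(x) = x^3*(x - 1)^2

Step 2 — compute geometric multiplicities via the rank-nullity identity g(λ) = n − rank(A − λI):
  rank(A − (0)·I) = 3, so dim ker(A − (0)·I) = n − 3 = 2
  rank(A − (1)·I) = 3, so dim ker(A − (1)·I) = n − 3 = 2

Summary:
  λ = 0: algebraic multiplicity = 3, geometric multiplicity = 2
  λ = 1: algebraic multiplicity = 2, geometric multiplicity = 2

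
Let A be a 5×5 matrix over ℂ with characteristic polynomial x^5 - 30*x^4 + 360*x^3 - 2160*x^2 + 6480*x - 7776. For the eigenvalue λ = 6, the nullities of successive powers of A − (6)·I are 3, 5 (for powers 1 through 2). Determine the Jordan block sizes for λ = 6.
Block sizes for λ = 6: [2, 2, 1]

From the dimensions of kernels of powers, the number of Jordan blocks of size at least j is d_j − d_{j−1} where d_j = dim ker(N^j) (with d_0 = 0). Computing the differences gives [3, 2].
The number of blocks of size exactly k is (#blocks of size ≥ k) − (#blocks of size ≥ k + 1), so the partition is: 1 block(s) of size 1, 2 block(s) of size 2.
In nonincreasing order the block sizes are [2, 2, 1].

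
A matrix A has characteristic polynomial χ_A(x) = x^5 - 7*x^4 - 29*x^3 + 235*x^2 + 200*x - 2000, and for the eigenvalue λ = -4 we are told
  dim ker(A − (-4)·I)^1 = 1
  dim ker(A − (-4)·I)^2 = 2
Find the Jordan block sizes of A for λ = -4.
Block sizes for λ = -4: [2]

From the dimensions of kernels of powers, the number of Jordan blocks of size at least j is d_j − d_{j−1} where d_j = dim ker(N^j) (with d_0 = 0). Computing the differences gives [1, 1].
The number of blocks of size exactly k is (#blocks of size ≥ k) − (#blocks of size ≥ k + 1), so the partition is: 1 block(s) of size 2.
In nonincreasing order the block sizes are [2].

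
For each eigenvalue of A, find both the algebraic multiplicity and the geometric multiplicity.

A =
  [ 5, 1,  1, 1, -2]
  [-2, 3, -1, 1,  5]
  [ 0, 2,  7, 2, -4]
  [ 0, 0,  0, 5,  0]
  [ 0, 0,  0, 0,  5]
λ = 5: alg = 5, geom = 3

Step 1 — factor the characteristic polynomial to read off the algebraic multiplicities:
  χ_A(x) = (x - 5)^5

Step 2 — compute geometric multiplicities via the rank-nullity identity g(λ) = n − rank(A − λI):
  rank(A − (5)·I) = 2, so dim ker(A − (5)·I) = n − 2 = 3

Summary:
  λ = 5: algebraic multiplicity = 5, geometric multiplicity = 3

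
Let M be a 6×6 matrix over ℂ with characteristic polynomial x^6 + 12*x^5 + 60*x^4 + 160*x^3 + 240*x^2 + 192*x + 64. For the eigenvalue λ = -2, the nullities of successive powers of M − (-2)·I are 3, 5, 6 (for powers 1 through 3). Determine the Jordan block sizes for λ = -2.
Block sizes for λ = -2: [3, 2, 1]

From the dimensions of kernels of powers, the number of Jordan blocks of size at least j is d_j − d_{j−1} where d_j = dim ker(N^j) (with d_0 = 0). Computing the differences gives [3, 2, 1].
The number of blocks of size exactly k is (#blocks of size ≥ k) − (#blocks of size ≥ k + 1), so the partition is: 1 block(s) of size 1, 1 block(s) of size 2, 1 block(s) of size 3.
In nonincreasing order the block sizes are [3, 2, 1].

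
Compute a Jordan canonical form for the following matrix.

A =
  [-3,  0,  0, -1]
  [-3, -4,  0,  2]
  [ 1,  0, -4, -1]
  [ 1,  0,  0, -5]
J_3(-4) ⊕ J_1(-4)

The characteristic polynomial is
  det(x·I − A) = x^4 + 16*x^3 + 96*x^2 + 256*x + 256 = (x + 4)^4

Eigenvalues and multiplicities (the geometric multiplicity of λ is n − rank(A − λI), which equals the number of Jordan blocks for λ):
  λ = -4: algebraic multiplicity = 4, geometric multiplicity = 2

Determining the block sizes for each eigenvalue:
  λ = -4: with am = 4 and gm = 2, the partition is not yet determined (e.g. several partitions of 4 into 2 parts exist). Let N = A − (-4)·I. Computing rank(N^1) = 2, rank(N^2) = 1, rank(N^3) = 0; the number of blocks of size ≥ j is rank(N^{j−1}) − rank(N^j), giving [2, 1, 1]. So we have 1 block(s) of size 3, 1 block(s) of size 1 → block sizes [3, 1]

Assembling the blocks gives a Jordan form
J =
  [-4,  1,  0,  0]
  [ 0, -4,  1,  0]
  [ 0,  0, -4,  0]
  [ 0,  0,  0, -4]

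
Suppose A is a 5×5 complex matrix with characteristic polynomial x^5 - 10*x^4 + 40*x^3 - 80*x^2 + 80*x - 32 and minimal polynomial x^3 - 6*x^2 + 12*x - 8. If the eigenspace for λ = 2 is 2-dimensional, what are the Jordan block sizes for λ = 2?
Block sizes for λ = 2: [3, 2]

Step 1 — from the characteristic polynomial, algebraic multiplicity of λ = 2 is 5. From dim ker(A − (2)·I) = 2, there are exactly 2 Jordan blocks for λ = 2.
Step 2 — from the minimal polynomial, the factor (x − 2)^3 tells us the largest block for λ = 2 has size 3.
Step 3 — with total size 5, 2 blocks, and largest block 3, the block sizes (in nonincreasing order) are [3, 2].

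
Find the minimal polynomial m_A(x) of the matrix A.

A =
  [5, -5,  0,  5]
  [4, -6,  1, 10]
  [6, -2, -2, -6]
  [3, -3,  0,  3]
x^3

The characteristic polynomial is χ_A(x) = x^4, so the eigenvalues are known. The minimal polynomial is
  m_A(x) = Π_λ (x − λ)^{k_λ}
where k_λ is the size of the *largest* Jordan block for λ (equivalently, the smallest k with (A − λI)^k v = 0 for every generalised eigenvector v of λ).

  λ = 0: largest Jordan block has size 3, contributing (x − 0)^3

So m_A(x) = x^3 = x^3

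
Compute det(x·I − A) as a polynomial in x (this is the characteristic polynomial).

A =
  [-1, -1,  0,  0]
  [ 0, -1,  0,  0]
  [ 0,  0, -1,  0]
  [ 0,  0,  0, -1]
x^4 + 4*x^3 + 6*x^2 + 4*x + 1

Expanding det(x·I − A) (e.g. by cofactor expansion or by noting that A is similar to its Jordan form J, which has the same characteristic polynomial as A) gives
  χ_A(x) = x^4 + 4*x^3 + 6*x^2 + 4*x + 1
which factors as (x + 1)^4. The eigenvalues (with algebraic multiplicities) are λ = -1 with multiplicity 4.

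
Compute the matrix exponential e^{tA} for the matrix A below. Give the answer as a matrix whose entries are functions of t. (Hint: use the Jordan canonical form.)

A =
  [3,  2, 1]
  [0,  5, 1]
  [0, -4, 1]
e^{tA} =
  [exp(3*t), 2*t*exp(3*t), t*exp(3*t)]
  [0, 2*t*exp(3*t) + exp(3*t), t*exp(3*t)]
  [0, -4*t*exp(3*t), -2*t*exp(3*t) + exp(3*t)]

Strategy: write A = P · J · P⁻¹ where J is a Jordan canonical form, so e^{tA} = P · e^{tJ} · P⁻¹, and e^{tJ} can be computed block-by-block.

A has Jordan form
J =
  [3, 1, 0]
  [0, 3, 0]
  [0, 0, 3]
(up to reordering of blocks).

Per-block formulas:
  For a 2×2 Jordan block J_2(3): exp(t · J_2(3)) = e^(3t)·(I + t·N), where N is the 2×2 nilpotent shift.
  For a 1×1 block at λ = 3: exp(t · [3]) = [e^(3t)].

After assembling e^{tJ} and conjugating by P, we get:

e^{tA} =
  [exp(3*t), 2*t*exp(3*t), t*exp(3*t)]
  [0, 2*t*exp(3*t) + exp(3*t), t*exp(3*t)]
  [0, -4*t*exp(3*t), -2*t*exp(3*t) + exp(3*t)]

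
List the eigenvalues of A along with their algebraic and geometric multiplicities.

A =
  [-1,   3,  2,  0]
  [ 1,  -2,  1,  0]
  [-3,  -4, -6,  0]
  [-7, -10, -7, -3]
λ = -3: alg = 4, geom = 2

Step 1 — factor the characteristic polynomial to read off the algebraic multiplicities:
  χ_A(x) = (x + 3)^4

Step 2 — compute geometric multiplicities via the rank-nullity identity g(λ) = n − rank(A − λI):
  rank(A − (-3)·I) = 2, so dim ker(A − (-3)·I) = n − 2 = 2

Summary:
  λ = -3: algebraic multiplicity = 4, geometric multiplicity = 2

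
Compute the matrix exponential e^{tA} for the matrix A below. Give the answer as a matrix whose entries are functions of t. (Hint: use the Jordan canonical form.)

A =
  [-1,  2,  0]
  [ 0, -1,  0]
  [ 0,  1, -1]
e^{tA} =
  [exp(-t), 2*t*exp(-t), 0]
  [0, exp(-t), 0]
  [0, t*exp(-t), exp(-t)]

Strategy: write A = P · J · P⁻¹ where J is a Jordan canonical form, so e^{tA} = P · e^{tJ} · P⁻¹, and e^{tJ} can be computed block-by-block.

A has Jordan form
J =
  [-1,  1,  0]
  [ 0, -1,  0]
  [ 0,  0, -1]
(up to reordering of blocks).

Per-block formulas:
  For a 2×2 Jordan block J_2(-1): exp(t · J_2(-1)) = e^(-1t)·(I + t·N), where N is the 2×2 nilpotent shift.
  For a 1×1 block at λ = -1: exp(t · [-1]) = [e^(-1t)].

After assembling e^{tJ} and conjugating by P, we get:

e^{tA} =
  [exp(-t), 2*t*exp(-t), 0]
  [0, exp(-t), 0]
  [0, t*exp(-t), exp(-t)]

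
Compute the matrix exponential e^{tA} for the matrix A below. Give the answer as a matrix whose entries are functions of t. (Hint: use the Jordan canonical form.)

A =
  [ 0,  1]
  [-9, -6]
e^{tA} =
  [3*t*exp(-3*t) + exp(-3*t), t*exp(-3*t)]
  [-9*t*exp(-3*t), -3*t*exp(-3*t) + exp(-3*t)]

Strategy: write A = P · J · P⁻¹ where J is a Jordan canonical form, so e^{tA} = P · e^{tJ} · P⁻¹, and e^{tJ} can be computed block-by-block.

A has Jordan form
J =
  [-3,  1]
  [ 0, -3]
(up to reordering of blocks).

Per-block formulas:
  For a 2×2 Jordan block J_2(-3): exp(t · J_2(-3)) = e^(-3t)·(I + t·N), where N is the 2×2 nilpotent shift.

After assembling e^{tJ} and conjugating by P, we get:

e^{tA} =
  [3*t*exp(-3*t) + exp(-3*t), t*exp(-3*t)]
  [-9*t*exp(-3*t), -3*t*exp(-3*t) + exp(-3*t)]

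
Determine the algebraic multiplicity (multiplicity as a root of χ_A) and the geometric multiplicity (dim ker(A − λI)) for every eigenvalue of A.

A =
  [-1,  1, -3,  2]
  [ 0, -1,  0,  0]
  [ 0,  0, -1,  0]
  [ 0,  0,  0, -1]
λ = -1: alg = 4, geom = 3

Step 1 — factor the characteristic polynomial to read off the algebraic multiplicities:
  χ_A(x) = (x + 1)^4

Step 2 — compute geometric multiplicities via the rank-nullity identity g(λ) = n − rank(A − λI):
  rank(A − (-1)·I) = 1, so dim ker(A − (-1)·I) = n − 1 = 3

Summary:
  λ = -1: algebraic multiplicity = 4, geometric multiplicity = 3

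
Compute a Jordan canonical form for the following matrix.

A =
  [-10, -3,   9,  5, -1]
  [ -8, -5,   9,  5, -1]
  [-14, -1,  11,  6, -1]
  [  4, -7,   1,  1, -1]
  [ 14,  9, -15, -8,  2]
J_1(-2) ⊕ J_1(-2) ⊕ J_3(1)

The characteristic polynomial is
  det(x·I − A) = x^5 + x^4 - 5*x^3 - x^2 + 8*x - 4 = (x - 1)^3*(x + 2)^2

Eigenvalues and multiplicities (the geometric multiplicity of λ is n − rank(A − λI), which equals the number of Jordan blocks for λ):
  λ = -2: algebraic multiplicity = 2, geometric multiplicity = 2
  λ = 1: algebraic multiplicity = 3, geometric multiplicity = 1

Determining the block sizes for each eigenvalue:
  λ = -2: gm = am = 2, so every block has size 1 → block sizes [1, 1]
  λ = 1: one block (gm = 1), so the single block has size am = 3 → block sizes [3]

Assembling the blocks gives a Jordan form
J =
  [-2,  0, 0, 0, 0]
  [ 0, -2, 0, 0, 0]
  [ 0,  0, 1, 1, 0]
  [ 0,  0, 0, 1, 1]
  [ 0,  0, 0, 0, 1]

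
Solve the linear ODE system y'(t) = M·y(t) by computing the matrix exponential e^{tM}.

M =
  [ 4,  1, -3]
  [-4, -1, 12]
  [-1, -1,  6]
e^{tM} =
  [t*exp(3*t) + exp(3*t), t*exp(3*t), -3*t*exp(3*t)]
  [-4*t*exp(3*t), -4*t*exp(3*t) + exp(3*t), 12*t*exp(3*t)]
  [-t*exp(3*t), -t*exp(3*t), 3*t*exp(3*t) + exp(3*t)]

Strategy: write M = P · J · P⁻¹ where J is a Jordan canonical form, so e^{tM} = P · e^{tJ} · P⁻¹, and e^{tJ} can be computed block-by-block.

M has Jordan form
J =
  [3, 1, 0]
  [0, 3, 0]
  [0, 0, 3]
(up to reordering of blocks).

Per-block formulas:
  For a 2×2 Jordan block J_2(3): exp(t · J_2(3)) = e^(3t)·(I + t·N), where N is the 2×2 nilpotent shift.
  For a 1×1 block at λ = 3: exp(t · [3]) = [e^(3t)].

After assembling e^{tJ} and conjugating by P, we get:

e^{tM} =
  [t*exp(3*t) + exp(3*t), t*exp(3*t), -3*t*exp(3*t)]
  [-4*t*exp(3*t), -4*t*exp(3*t) + exp(3*t), 12*t*exp(3*t)]
  [-t*exp(3*t), -t*exp(3*t), 3*t*exp(3*t) + exp(3*t)]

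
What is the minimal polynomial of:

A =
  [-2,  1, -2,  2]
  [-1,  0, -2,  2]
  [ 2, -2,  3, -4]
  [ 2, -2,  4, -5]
x^2 + 2*x + 1

The characteristic polynomial is χ_A(x) = (x + 1)^4, so the eigenvalues are known. The minimal polynomial is
  m_A(x) = Π_λ (x − λ)^{k_λ}
where k_λ is the size of the *largest* Jordan block for λ (equivalently, the smallest k with (A − λI)^k v = 0 for every generalised eigenvector v of λ).

  λ = -1: largest Jordan block has size 2, contributing (x + 1)^2

So m_A(x) = (x + 1)^2 = x^2 + 2*x + 1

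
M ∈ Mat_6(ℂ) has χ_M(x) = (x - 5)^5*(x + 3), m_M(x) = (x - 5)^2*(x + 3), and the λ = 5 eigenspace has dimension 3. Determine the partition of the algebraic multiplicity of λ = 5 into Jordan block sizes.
Block sizes for λ = 5: [2, 2, 1]

Step 1 — from the characteristic polynomial, algebraic multiplicity of λ = 5 is 5. From dim ker(M − (5)·I) = 3, there are exactly 3 Jordan blocks for λ = 5.
Step 2 — from the minimal polynomial, the factor (x − 5)^2 tells us the largest block for λ = 5 has size 2.
Step 3 — with total size 5, 3 blocks, and largest block 2, the block sizes (in nonincreasing order) are [2, 2, 1].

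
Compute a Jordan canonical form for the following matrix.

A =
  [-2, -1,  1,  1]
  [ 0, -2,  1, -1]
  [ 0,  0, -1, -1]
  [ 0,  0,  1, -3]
J_3(-2) ⊕ J_1(-2)

The characteristic polynomial is
  det(x·I − A) = x^4 + 8*x^3 + 24*x^2 + 32*x + 16 = (x + 2)^4

Eigenvalues and multiplicities (the geometric multiplicity of λ is n − rank(A − λI), which equals the number of Jordan blocks for λ):
  λ = -2: algebraic multiplicity = 4, geometric multiplicity = 2

Determining the block sizes for each eigenvalue:
  λ = -2: with am = 4 and gm = 2, the partition is not yet determined (e.g. several partitions of 4 into 2 parts exist). Let N = A − (-2)·I. Computing rank(N^1) = 2, rank(N^2) = 1, rank(N^3) = 0; the number of blocks of size ≥ j is rank(N^{j−1}) − rank(N^j), giving [2, 1, 1]. So we have 1 block(s) of size 3, 1 block(s) of size 1 → block sizes [3, 1]

Assembling the blocks gives a Jordan form
J =
  [-2,  1,  0,  0]
  [ 0, -2,  1,  0]
  [ 0,  0, -2,  0]
  [ 0,  0,  0, -2]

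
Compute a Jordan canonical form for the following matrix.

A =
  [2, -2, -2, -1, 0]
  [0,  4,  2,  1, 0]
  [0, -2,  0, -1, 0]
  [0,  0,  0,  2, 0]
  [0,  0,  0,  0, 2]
J_2(2) ⊕ J_1(2) ⊕ J_1(2) ⊕ J_1(2)

The characteristic polynomial is
  det(x·I − A) = x^5 - 10*x^4 + 40*x^3 - 80*x^2 + 80*x - 32 = (x - 2)^5

Eigenvalues and multiplicities (the geometric multiplicity of λ is n − rank(A − λI), which equals the number of Jordan blocks for λ):
  λ = 2: algebraic multiplicity = 5, geometric multiplicity = 4

Determining the block sizes for each eigenvalue:
  λ = 2: 4 blocks summing to 5 forces exactly one block of size 2 and the rest size 1 → block sizes [2, 1, 1, 1]

Assembling the blocks gives a Jordan form
J =
  [2, 1, 0, 0, 0]
  [0, 2, 0, 0, 0]
  [0, 0, 2, 0, 0]
  [0, 0, 0, 2, 0]
  [0, 0, 0, 0, 2]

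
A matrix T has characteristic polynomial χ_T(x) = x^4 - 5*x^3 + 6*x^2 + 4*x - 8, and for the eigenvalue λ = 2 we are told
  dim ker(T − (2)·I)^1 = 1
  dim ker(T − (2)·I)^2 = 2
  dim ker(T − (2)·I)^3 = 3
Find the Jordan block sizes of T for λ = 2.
Block sizes for λ = 2: [3]

From the dimensions of kernels of powers, the number of Jordan blocks of size at least j is d_j − d_{j−1} where d_j = dim ker(N^j) (with d_0 = 0). Computing the differences gives [1, 1, 1].
The number of blocks of size exactly k is (#blocks of size ≥ k) − (#blocks of size ≥ k + 1), so the partition is: 1 block(s) of size 3.
In nonincreasing order the block sizes are [3].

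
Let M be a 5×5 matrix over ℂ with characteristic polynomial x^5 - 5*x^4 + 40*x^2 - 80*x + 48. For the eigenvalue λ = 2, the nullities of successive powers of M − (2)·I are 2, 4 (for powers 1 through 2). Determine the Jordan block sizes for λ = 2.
Block sizes for λ = 2: [2, 2]

From the dimensions of kernels of powers, the number of Jordan blocks of size at least j is d_j − d_{j−1} where d_j = dim ker(N^j) (with d_0 = 0). Computing the differences gives [2, 2].
The number of blocks of size exactly k is (#blocks of size ≥ k) − (#blocks of size ≥ k + 1), so the partition is: 2 block(s) of size 2.
In nonincreasing order the block sizes are [2, 2].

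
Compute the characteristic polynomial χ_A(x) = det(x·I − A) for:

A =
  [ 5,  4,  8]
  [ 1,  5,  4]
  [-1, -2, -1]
x^3 - 9*x^2 + 27*x - 27

Expanding det(x·I − A) (e.g. by cofactor expansion or by noting that A is similar to its Jordan form J, which has the same characteristic polynomial as A) gives
  χ_A(x) = x^3 - 9*x^2 + 27*x - 27
which factors as (x - 3)^3. The eigenvalues (with algebraic multiplicities) are λ = 3 with multiplicity 3.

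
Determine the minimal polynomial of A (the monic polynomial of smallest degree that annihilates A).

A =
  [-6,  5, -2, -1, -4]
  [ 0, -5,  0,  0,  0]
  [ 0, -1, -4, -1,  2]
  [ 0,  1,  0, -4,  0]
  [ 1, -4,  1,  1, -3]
x^4 + 18*x^3 + 121*x^2 + 360*x + 400

The characteristic polynomial is χ_A(x) = (x + 4)^3*(x + 5)^2, so the eigenvalues are known. The minimal polynomial is
  m_A(x) = Π_λ (x − λ)^{k_λ}
where k_λ is the size of the *largest* Jordan block for λ (equivalently, the smallest k with (A − λI)^k v = 0 for every generalised eigenvector v of λ).

  λ = -5: largest Jordan block has size 2, contributing (x + 5)^2
  λ = -4: largest Jordan block has size 2, contributing (x + 4)^2

So m_A(x) = (x + 4)^2*(x + 5)^2 = x^4 + 18*x^3 + 121*x^2 + 360*x + 400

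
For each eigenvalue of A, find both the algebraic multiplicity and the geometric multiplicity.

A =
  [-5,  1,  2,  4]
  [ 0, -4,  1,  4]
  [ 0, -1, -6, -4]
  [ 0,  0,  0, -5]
λ = -5: alg = 4, geom = 2

Step 1 — factor the characteristic polynomial to read off the algebraic multiplicities:
  χ_A(x) = (x + 5)^4

Step 2 — compute geometric multiplicities via the rank-nullity identity g(λ) = n − rank(A − λI):
  rank(A − (-5)·I) = 2, so dim ker(A − (-5)·I) = n − 2 = 2

Summary:
  λ = -5: algebraic multiplicity = 4, geometric multiplicity = 2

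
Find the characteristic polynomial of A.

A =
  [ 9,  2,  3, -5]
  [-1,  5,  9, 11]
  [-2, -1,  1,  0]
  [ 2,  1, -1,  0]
x^4 - 15*x^3 + 75*x^2 - 125*x

Expanding det(x·I − A) (e.g. by cofactor expansion or by noting that A is similar to its Jordan form J, which has the same characteristic polynomial as A) gives
  χ_A(x) = x^4 - 15*x^3 + 75*x^2 - 125*x
which factors as x*(x - 5)^3. The eigenvalues (with algebraic multiplicities) are λ = 0 with multiplicity 1, λ = 5 with multiplicity 3.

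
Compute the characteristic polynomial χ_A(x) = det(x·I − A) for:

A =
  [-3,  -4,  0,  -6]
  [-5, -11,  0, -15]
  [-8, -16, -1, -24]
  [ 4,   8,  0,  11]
x^4 + 4*x^3 + 6*x^2 + 4*x + 1

Expanding det(x·I − A) (e.g. by cofactor expansion or by noting that A is similar to its Jordan form J, which has the same characteristic polynomial as A) gives
  χ_A(x) = x^4 + 4*x^3 + 6*x^2 + 4*x + 1
which factors as (x + 1)^4. The eigenvalues (with algebraic multiplicities) are λ = -1 with multiplicity 4.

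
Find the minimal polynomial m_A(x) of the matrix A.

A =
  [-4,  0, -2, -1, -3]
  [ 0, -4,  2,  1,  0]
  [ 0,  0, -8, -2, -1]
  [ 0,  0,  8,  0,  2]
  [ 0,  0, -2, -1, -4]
x^3 + 12*x^2 + 48*x + 64

The characteristic polynomial is χ_A(x) = (x + 4)^5, so the eigenvalues are known. The minimal polynomial is
  m_A(x) = Π_λ (x − λ)^{k_λ}
where k_λ is the size of the *largest* Jordan block for λ (equivalently, the smallest k with (A − λI)^k v = 0 for every generalised eigenvector v of λ).

  λ = -4: largest Jordan block has size 3, contributing (x + 4)^3

So m_A(x) = (x + 4)^3 = x^3 + 12*x^2 + 48*x + 64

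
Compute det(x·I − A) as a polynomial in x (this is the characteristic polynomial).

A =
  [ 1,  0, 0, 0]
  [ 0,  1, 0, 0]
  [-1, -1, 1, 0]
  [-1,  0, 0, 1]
x^4 - 4*x^3 + 6*x^2 - 4*x + 1

Expanding det(x·I − A) (e.g. by cofactor expansion or by noting that A is similar to its Jordan form J, which has the same characteristic polynomial as A) gives
  χ_A(x) = x^4 - 4*x^3 + 6*x^2 - 4*x + 1
which factors as (x - 1)^4. The eigenvalues (with algebraic multiplicities) are λ = 1 with multiplicity 4.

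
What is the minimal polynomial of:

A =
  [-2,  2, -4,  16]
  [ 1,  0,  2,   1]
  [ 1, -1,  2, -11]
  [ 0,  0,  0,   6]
x^4 - 6*x^3

The characteristic polynomial is χ_A(x) = x^3*(x - 6), so the eigenvalues are known. The minimal polynomial is
  m_A(x) = Π_λ (x − λ)^{k_λ}
where k_λ is the size of the *largest* Jordan block for λ (equivalently, the smallest k with (A − λI)^k v = 0 for every generalised eigenvector v of λ).

  λ = 0: largest Jordan block has size 3, contributing (x − 0)^3
  λ = 6: largest Jordan block has size 1, contributing (x − 6)

So m_A(x) = x^3*(x - 6) = x^4 - 6*x^3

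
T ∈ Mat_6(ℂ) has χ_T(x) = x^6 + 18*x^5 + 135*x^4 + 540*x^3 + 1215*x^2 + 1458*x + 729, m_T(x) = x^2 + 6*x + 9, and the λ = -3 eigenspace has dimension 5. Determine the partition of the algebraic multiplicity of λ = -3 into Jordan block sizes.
Block sizes for λ = -3: [2, 1, 1, 1, 1]

Step 1 — from the characteristic polynomial, algebraic multiplicity of λ = -3 is 6. From dim ker(T − (-3)·I) = 5, there are exactly 5 Jordan blocks for λ = -3.
Step 2 — from the minimal polynomial, the factor (x + 3)^2 tells us the largest block for λ = -3 has size 2.
Step 3 — with total size 6, 5 blocks, and largest block 2, the block sizes (in nonincreasing order) are [2, 1, 1, 1, 1].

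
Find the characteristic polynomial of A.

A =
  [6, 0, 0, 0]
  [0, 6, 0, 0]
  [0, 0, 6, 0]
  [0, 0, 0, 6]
x^4 - 24*x^3 + 216*x^2 - 864*x + 1296

Expanding det(x·I − A) (e.g. by cofactor expansion or by noting that A is similar to its Jordan form J, which has the same characteristic polynomial as A) gives
  χ_A(x) = x^4 - 24*x^3 + 216*x^2 - 864*x + 1296
which factors as (x - 6)^4. The eigenvalues (with algebraic multiplicities) are λ = 6 with multiplicity 4.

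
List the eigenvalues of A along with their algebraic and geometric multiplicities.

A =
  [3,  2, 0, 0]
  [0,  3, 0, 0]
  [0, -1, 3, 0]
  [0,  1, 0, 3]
λ = 3: alg = 4, geom = 3

Step 1 — factor the characteristic polynomial to read off the algebraic multiplicities:
  χ_A(x) = (x - 3)^4

Step 2 — compute geometric multiplicities via the rank-nullity identity g(λ) = n − rank(A − λI):
  rank(A − (3)·I) = 1, so dim ker(A − (3)·I) = n − 1 = 3

Summary:
  λ = 3: algebraic multiplicity = 4, geometric multiplicity = 3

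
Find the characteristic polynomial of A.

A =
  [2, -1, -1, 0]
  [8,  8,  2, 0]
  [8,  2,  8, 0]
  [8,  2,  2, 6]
x^4 - 24*x^3 + 216*x^2 - 864*x + 1296

Expanding det(x·I − A) (e.g. by cofactor expansion or by noting that A is similar to its Jordan form J, which has the same characteristic polynomial as A) gives
  χ_A(x) = x^4 - 24*x^3 + 216*x^2 - 864*x + 1296
which factors as (x - 6)^4. The eigenvalues (with algebraic multiplicities) are λ = 6 with multiplicity 4.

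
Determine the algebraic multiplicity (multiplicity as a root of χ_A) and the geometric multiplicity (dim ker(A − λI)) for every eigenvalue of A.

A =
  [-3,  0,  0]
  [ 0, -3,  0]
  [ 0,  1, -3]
λ = -3: alg = 3, geom = 2

Step 1 — factor the characteristic polynomial to read off the algebraic multiplicities:
  χ_A(x) = (x + 3)^3

Step 2 — compute geometric multiplicities via the rank-nullity identity g(λ) = n − rank(A − λI):
  rank(A − (-3)·I) = 1, so dim ker(A − (-3)·I) = n − 1 = 2

Summary:
  λ = -3: algebraic multiplicity = 3, geometric multiplicity = 2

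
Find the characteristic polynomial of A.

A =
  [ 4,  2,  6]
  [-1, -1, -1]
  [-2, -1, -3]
x^3

Expanding det(x·I − A) (e.g. by cofactor expansion or by noting that A is similar to its Jordan form J, which has the same characteristic polynomial as A) gives
  χ_A(x) = x^3
which factors as x^3. The eigenvalues (with algebraic multiplicities) are λ = 0 with multiplicity 3.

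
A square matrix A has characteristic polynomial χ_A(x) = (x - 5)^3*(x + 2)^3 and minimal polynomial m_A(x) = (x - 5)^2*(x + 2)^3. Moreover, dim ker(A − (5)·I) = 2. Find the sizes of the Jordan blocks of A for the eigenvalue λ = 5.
Block sizes for λ = 5: [2, 1]

Step 1 — from the characteristic polynomial, algebraic multiplicity of λ = 5 is 3. From dim ker(A − (5)·I) = 2, there are exactly 2 Jordan blocks for λ = 5.
Step 2 — from the minimal polynomial, the factor (x − 5)^2 tells us the largest block for λ = 5 has size 2.
Step 3 — with total size 3, 2 blocks, and largest block 2, the block sizes (in nonincreasing order) are [2, 1].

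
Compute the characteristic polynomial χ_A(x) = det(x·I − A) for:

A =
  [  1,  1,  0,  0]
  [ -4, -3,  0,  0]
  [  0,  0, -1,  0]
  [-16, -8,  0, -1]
x^4 + 4*x^3 + 6*x^2 + 4*x + 1

Expanding det(x·I − A) (e.g. by cofactor expansion or by noting that A is similar to its Jordan form J, which has the same characteristic polynomial as A) gives
  χ_A(x) = x^4 + 4*x^3 + 6*x^2 + 4*x + 1
which factors as (x + 1)^4. The eigenvalues (with algebraic multiplicities) are λ = -1 with multiplicity 4.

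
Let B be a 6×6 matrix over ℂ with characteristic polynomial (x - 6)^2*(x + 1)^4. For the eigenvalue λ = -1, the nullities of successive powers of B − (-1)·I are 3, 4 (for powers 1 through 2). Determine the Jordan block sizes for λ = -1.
Block sizes for λ = -1: [2, 1, 1]

From the dimensions of kernels of powers, the number of Jordan blocks of size at least j is d_j − d_{j−1} where d_j = dim ker(N^j) (with d_0 = 0). Computing the differences gives [3, 1].
The number of blocks of size exactly k is (#blocks of size ≥ k) − (#blocks of size ≥ k + 1), so the partition is: 2 block(s) of size 1, 1 block(s) of size 2.
In nonincreasing order the block sizes are [2, 1, 1].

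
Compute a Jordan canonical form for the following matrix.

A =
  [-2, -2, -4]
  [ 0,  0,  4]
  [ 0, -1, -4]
J_2(-2) ⊕ J_1(-2)

The characteristic polynomial is
  det(x·I − A) = x^3 + 6*x^2 + 12*x + 8 = (x + 2)^3

Eigenvalues and multiplicities (the geometric multiplicity of λ is n − rank(A − λI), which equals the number of Jordan blocks for λ):
  λ = -2: algebraic multiplicity = 3, geometric multiplicity = 2

Determining the block sizes for each eigenvalue:
  λ = -2: 2 blocks summing to 3 forces exactly one block of size 2 and the rest size 1 → block sizes [2, 1]

Assembling the blocks gives a Jordan form
J =
  [-2,  1,  0]
  [ 0, -2,  0]
  [ 0,  0, -2]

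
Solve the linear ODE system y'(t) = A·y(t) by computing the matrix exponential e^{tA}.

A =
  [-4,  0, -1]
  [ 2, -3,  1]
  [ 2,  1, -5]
e^{tA} =
  [-t^2*exp(-4*t) + exp(-4*t), -t^2*exp(-4*t)/2, t^2*exp(-4*t)/2 - t*exp(-4*t)]
  [2*t^2*exp(-4*t) + 2*t*exp(-4*t), t^2*exp(-4*t) + t*exp(-4*t) + exp(-4*t), -t^2*exp(-4*t) + t*exp(-4*t)]
  [2*t*exp(-4*t), t*exp(-4*t), -t*exp(-4*t) + exp(-4*t)]

Strategy: write A = P · J · P⁻¹ where J is a Jordan canonical form, so e^{tA} = P · e^{tJ} · P⁻¹, and e^{tJ} can be computed block-by-block.

A has Jordan form
J =
  [-4,  1,  0]
  [ 0, -4,  1]
  [ 0,  0, -4]
(up to reordering of blocks).

Per-block formulas:
  For a 3×3 Jordan block J_3(-4): exp(t · J_3(-4)) = e^(-4t)·(I + t·N + (t^2/2)·N^2), where N is the 3×3 nilpotent shift.

After assembling e^{tJ} and conjugating by P, we get:

e^{tA} =
  [-t^2*exp(-4*t) + exp(-4*t), -t^2*exp(-4*t)/2, t^2*exp(-4*t)/2 - t*exp(-4*t)]
  [2*t^2*exp(-4*t) + 2*t*exp(-4*t), t^2*exp(-4*t) + t*exp(-4*t) + exp(-4*t), -t^2*exp(-4*t) + t*exp(-4*t)]
  [2*t*exp(-4*t), t*exp(-4*t), -t*exp(-4*t) + exp(-4*t)]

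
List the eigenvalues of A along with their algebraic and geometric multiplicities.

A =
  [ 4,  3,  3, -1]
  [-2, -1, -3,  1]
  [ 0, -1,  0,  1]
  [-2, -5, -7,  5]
λ = 2: alg = 4, geom = 2

Step 1 — factor the characteristic polynomial to read off the algebraic multiplicities:
  χ_A(x) = (x - 2)^4

Step 2 — compute geometric multiplicities via the rank-nullity identity g(λ) = n − rank(A − λI):
  rank(A − (2)·I) = 2, so dim ker(A − (2)·I) = n − 2 = 2

Summary:
  λ = 2: algebraic multiplicity = 4, geometric multiplicity = 2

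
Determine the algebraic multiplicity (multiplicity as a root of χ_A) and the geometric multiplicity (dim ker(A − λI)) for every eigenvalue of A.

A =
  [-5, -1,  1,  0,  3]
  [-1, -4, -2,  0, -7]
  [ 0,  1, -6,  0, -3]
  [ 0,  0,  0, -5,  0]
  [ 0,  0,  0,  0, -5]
λ = -5: alg = 5, geom = 3

Step 1 — factor the characteristic polynomial to read off the algebraic multiplicities:
  χ_A(x) = (x + 5)^5

Step 2 — compute geometric multiplicities via the rank-nullity identity g(λ) = n − rank(A − λI):
  rank(A − (-5)·I) = 2, so dim ker(A − (-5)·I) = n − 2 = 3

Summary:
  λ = -5: algebraic multiplicity = 5, geometric multiplicity = 3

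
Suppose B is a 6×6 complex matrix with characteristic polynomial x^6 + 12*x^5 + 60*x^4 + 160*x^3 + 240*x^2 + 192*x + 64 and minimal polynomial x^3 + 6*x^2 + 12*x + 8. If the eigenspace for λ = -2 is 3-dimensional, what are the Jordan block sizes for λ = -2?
Block sizes for λ = -2: [3, 2, 1]

Step 1 — from the characteristic polynomial, algebraic multiplicity of λ = -2 is 6. From dim ker(B − (-2)·I) = 3, there are exactly 3 Jordan blocks for λ = -2.
Step 2 — from the minimal polynomial, the factor (x + 2)^3 tells us the largest block for λ = -2 has size 3.
Step 3 — with total size 6, 3 blocks, and largest block 3, the block sizes (in nonincreasing order) are [3, 2, 1].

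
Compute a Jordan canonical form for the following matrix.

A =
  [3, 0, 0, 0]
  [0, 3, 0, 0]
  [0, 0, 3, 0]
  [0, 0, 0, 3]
J_1(3) ⊕ J_1(3) ⊕ J_1(3) ⊕ J_1(3)

The characteristic polynomial is
  det(x·I − A) = x^4 - 12*x^3 + 54*x^2 - 108*x + 81 = (x - 3)^4

Eigenvalues and multiplicities (the geometric multiplicity of λ is n − rank(A − λI), which equals the number of Jordan blocks for λ):
  λ = 3: algebraic multiplicity = 4, geometric multiplicity = 4

Determining the block sizes for each eigenvalue:
  λ = 3: gm = am = 4, so every block has size 1 → block sizes [1, 1, 1, 1]

Assembling the blocks gives a Jordan form
J =
  [3, 0, 0, 0]
  [0, 3, 0, 0]
  [0, 0, 3, 0]
  [0, 0, 0, 3]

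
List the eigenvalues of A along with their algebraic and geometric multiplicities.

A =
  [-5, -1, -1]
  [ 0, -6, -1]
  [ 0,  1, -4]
λ = -5: alg = 3, geom = 2

Step 1 — factor the characteristic polynomial to read off the algebraic multiplicities:
  χ_A(x) = (x + 5)^3

Step 2 — compute geometric multiplicities via the rank-nullity identity g(λ) = n − rank(A − λI):
  rank(A − (-5)·I) = 1, so dim ker(A − (-5)·I) = n − 1 = 2

Summary:
  λ = -5: algebraic multiplicity = 3, geometric multiplicity = 2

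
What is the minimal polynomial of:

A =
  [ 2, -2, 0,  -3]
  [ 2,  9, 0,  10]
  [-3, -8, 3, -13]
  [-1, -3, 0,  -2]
x^3 - 9*x^2 + 27*x - 27

The characteristic polynomial is χ_A(x) = (x - 3)^4, so the eigenvalues are known. The minimal polynomial is
  m_A(x) = Π_λ (x − λ)^{k_λ}
where k_λ is the size of the *largest* Jordan block for λ (equivalently, the smallest k with (A − λI)^k v = 0 for every generalised eigenvector v of λ).

  λ = 3: largest Jordan block has size 3, contributing (x − 3)^3

So m_A(x) = (x - 3)^3 = x^3 - 9*x^2 + 27*x - 27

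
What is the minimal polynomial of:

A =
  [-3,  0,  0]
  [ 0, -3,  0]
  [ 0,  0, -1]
x^2 + 4*x + 3

The characteristic polynomial is χ_A(x) = (x + 1)*(x + 3)^2, so the eigenvalues are known. The minimal polynomial is
  m_A(x) = Π_λ (x − λ)^{k_λ}
where k_λ is the size of the *largest* Jordan block for λ (equivalently, the smallest k with (A − λI)^k v = 0 for every generalised eigenvector v of λ).

  λ = -3: largest Jordan block has size 1, contributing (x + 3)
  λ = -1: largest Jordan block has size 1, contributing (x + 1)

So m_A(x) = (x + 1)*(x + 3) = x^2 + 4*x + 3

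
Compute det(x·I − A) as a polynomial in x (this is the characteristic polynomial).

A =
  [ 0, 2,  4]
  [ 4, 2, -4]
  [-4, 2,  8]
x^3 - 10*x^2 + 32*x - 32

Expanding det(x·I − A) (e.g. by cofactor expansion or by noting that A is similar to its Jordan form J, which has the same characteristic polynomial as A) gives
  χ_A(x) = x^3 - 10*x^2 + 32*x - 32
which factors as (x - 4)^2*(x - 2). The eigenvalues (with algebraic multiplicities) are λ = 2 with multiplicity 1, λ = 4 with multiplicity 2.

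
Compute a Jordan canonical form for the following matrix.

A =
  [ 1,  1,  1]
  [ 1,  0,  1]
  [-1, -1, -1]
J_3(0)

The characteristic polynomial is
  det(x·I − A) = x^3

Eigenvalues and multiplicities (the geometric multiplicity of λ is n − rank(A − λI), which equals the number of Jordan blocks for λ):
  λ = 0: algebraic multiplicity = 3, geometric multiplicity = 1

Determining the block sizes for each eigenvalue:
  λ = 0: one block (gm = 1), so the single block has size am = 3 → block sizes [3]

Assembling the blocks gives a Jordan form
J =
  [0, 1, 0]
  [0, 0, 1]
  [0, 0, 0]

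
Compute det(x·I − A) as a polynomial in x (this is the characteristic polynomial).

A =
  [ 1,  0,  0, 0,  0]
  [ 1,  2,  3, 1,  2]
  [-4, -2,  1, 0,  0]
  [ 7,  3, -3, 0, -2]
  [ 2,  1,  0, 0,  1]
x^5 - 5*x^4 + 10*x^3 - 10*x^2 + 5*x - 1

Expanding det(x·I − A) (e.g. by cofactor expansion or by noting that A is similar to its Jordan form J, which has the same characteristic polynomial as A) gives
  χ_A(x) = x^5 - 5*x^4 + 10*x^3 - 10*x^2 + 5*x - 1
which factors as (x - 1)^5. The eigenvalues (with algebraic multiplicities) are λ = 1 with multiplicity 5.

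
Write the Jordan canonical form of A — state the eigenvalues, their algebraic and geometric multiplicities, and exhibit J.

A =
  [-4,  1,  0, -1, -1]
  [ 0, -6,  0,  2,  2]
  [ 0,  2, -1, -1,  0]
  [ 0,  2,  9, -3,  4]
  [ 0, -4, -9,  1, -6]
J_2(-4) ⊕ J_2(-4) ⊕ J_1(-4)

The characteristic polynomial is
  det(x·I − A) = x^5 + 20*x^4 + 160*x^3 + 640*x^2 + 1280*x + 1024 = (x + 4)^5

Eigenvalues and multiplicities (the geometric multiplicity of λ is n − rank(A − λI), which equals the number of Jordan blocks for λ):
  λ = -4: algebraic multiplicity = 5, geometric multiplicity = 3

Determining the block sizes for each eigenvalue:
  λ = -4: with am = 5 and gm = 3, the partition is not yet determined (e.g. several partitions of 5 into 3 parts exist). Let N = A − (-4)·I. Computing rank(N^1) = 2, rank(N^2) = 0; the number of blocks of size ≥ j is rank(N^{j−1}) − rank(N^j), giving [3, 2]. So we have 2 block(s) of size 2, 1 block(s) of size 1 → block sizes [2, 2, 1]

Assembling the blocks gives a Jordan form
J =
  [-4,  1,  0,  0,  0]
  [ 0, -4,  0,  0,  0]
  [ 0,  0, -4,  1,  0]
  [ 0,  0,  0, -4,  0]
  [ 0,  0,  0,  0, -4]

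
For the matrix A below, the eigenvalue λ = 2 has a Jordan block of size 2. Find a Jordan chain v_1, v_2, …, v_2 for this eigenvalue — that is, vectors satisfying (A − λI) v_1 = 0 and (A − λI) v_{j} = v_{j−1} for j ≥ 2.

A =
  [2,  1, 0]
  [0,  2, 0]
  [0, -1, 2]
A Jordan chain for λ = 2 of length 2:
v_1 = (1, 0, -1)ᵀ
v_2 = (0, 1, 0)ᵀ

Let N = A − (2)·I. We want v_2 with N^2 v_2 = 0 but N^1 v_2 ≠ 0; then v_{j-1} := N · v_j for j = 2, …, 2.

Pick v_2 = (0, 1, 0)ᵀ.
Then v_1 = N · v_2 = (1, 0, -1)ᵀ.

Sanity check: (A − (2)·I) v_1 = (0, 0, 0)ᵀ = 0. ✓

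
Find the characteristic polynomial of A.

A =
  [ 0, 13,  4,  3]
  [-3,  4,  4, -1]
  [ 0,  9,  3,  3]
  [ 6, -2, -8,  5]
x^4 - 12*x^3 + 54*x^2 - 108*x + 81

Expanding det(x·I − A) (e.g. by cofactor expansion or by noting that A is similar to its Jordan form J, which has the same characteristic polynomial as A) gives
  χ_A(x) = x^4 - 12*x^3 + 54*x^2 - 108*x + 81
which factors as (x - 3)^4. The eigenvalues (with algebraic multiplicities) are λ = 3 with multiplicity 4.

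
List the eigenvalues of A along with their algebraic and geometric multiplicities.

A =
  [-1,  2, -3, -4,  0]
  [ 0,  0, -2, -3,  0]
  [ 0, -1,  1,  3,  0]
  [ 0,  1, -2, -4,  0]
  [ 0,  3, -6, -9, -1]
λ = -1: alg = 5, geom = 3

Step 1 — factor the characteristic polynomial to read off the algebraic multiplicities:
  χ_A(x) = (x + 1)^5

Step 2 — compute geometric multiplicities via the rank-nullity identity g(λ) = n − rank(A − λI):
  rank(A − (-1)·I) = 2, so dim ker(A − (-1)·I) = n − 2 = 3

Summary:
  λ = -1: algebraic multiplicity = 5, geometric multiplicity = 3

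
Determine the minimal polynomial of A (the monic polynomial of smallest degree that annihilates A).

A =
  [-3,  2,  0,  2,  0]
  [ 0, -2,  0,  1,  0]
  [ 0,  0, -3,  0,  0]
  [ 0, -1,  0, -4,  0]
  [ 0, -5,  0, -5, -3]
x^2 + 6*x + 9

The characteristic polynomial is χ_A(x) = (x + 3)^5, so the eigenvalues are known. The minimal polynomial is
  m_A(x) = Π_λ (x − λ)^{k_λ}
where k_λ is the size of the *largest* Jordan block for λ (equivalently, the smallest k with (A − λI)^k v = 0 for every generalised eigenvector v of λ).

  λ = -3: largest Jordan block has size 2, contributing (x + 3)^2

So m_A(x) = (x + 3)^2 = x^2 + 6*x + 9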